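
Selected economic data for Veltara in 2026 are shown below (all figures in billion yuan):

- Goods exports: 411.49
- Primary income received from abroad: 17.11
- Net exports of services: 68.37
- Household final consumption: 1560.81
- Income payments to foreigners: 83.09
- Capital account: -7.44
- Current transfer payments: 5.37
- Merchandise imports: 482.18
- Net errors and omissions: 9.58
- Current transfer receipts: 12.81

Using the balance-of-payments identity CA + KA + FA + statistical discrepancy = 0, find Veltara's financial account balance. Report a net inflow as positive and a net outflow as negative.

Goods balance = 411.49 - 482.18 = -70.69
Services balance = 68.37
Trade balance (goods + services) = -70.69 + 68.37 = -2.32
Net primary income = 17.11 - 83.09 = -65.98
Net secondary income = 12.81 - 5.37 = 7.44
Current account = -2.32 + (-65.98) + 7.44 = -60.86
Financial account = -(-60.86 + (-7.44) + 9.58) = 58.72

58.72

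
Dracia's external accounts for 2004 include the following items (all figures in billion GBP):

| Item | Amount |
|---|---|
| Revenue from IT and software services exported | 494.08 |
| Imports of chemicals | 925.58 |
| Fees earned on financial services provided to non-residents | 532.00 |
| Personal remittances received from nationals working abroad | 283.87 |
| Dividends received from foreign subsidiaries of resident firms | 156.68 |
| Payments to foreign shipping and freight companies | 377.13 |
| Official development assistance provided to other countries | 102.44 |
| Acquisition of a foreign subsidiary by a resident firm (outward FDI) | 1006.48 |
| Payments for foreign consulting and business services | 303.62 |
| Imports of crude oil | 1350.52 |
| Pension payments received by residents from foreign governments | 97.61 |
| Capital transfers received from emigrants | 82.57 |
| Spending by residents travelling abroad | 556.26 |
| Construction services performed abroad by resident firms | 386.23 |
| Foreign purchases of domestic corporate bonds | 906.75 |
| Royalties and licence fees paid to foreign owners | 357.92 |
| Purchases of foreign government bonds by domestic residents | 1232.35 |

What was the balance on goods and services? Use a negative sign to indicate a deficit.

Goods: -1350.52 - 925.58 = -2276.10
Services: 386.23 - 377.13 + 494.08 - 556.26 + 532.00 - 303.62 - 357.92 = -182.62
Trade balance = -2276.10 + (-182.62) = -2458.72
(Excluded from the trade balance — secondary income: personal remittances received from nationals working abroad 283.87, official development assistance provided to other countries 102.44, pension payments received by residents from foreign governments 97.61; primary income: dividends received from foreign subsidiaries of resident firms 156.68; financial account: acquisition of a foreign subsidiary by a resident firm (outward FDI) 1006.48, foreign purchases of domestic corporate bonds 906.75, purchases of foreign government bonds by domestic residents 1232.35; capital account: capital transfers received from emigrants 82.57.)

-2458.72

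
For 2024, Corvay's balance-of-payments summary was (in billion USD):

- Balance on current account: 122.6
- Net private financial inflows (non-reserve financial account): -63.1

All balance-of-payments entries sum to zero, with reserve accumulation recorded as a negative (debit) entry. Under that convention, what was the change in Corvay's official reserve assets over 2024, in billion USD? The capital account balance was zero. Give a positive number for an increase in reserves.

Official reserve transactions balance = -(122.6 + (-63.1)) = -59.5
An accumulation of reserves is recorded as a debit (negative entry), so the change in the stock of reserves is the negative of that balance.
Change in official reserves = -(-59.5) = 59.5

59.5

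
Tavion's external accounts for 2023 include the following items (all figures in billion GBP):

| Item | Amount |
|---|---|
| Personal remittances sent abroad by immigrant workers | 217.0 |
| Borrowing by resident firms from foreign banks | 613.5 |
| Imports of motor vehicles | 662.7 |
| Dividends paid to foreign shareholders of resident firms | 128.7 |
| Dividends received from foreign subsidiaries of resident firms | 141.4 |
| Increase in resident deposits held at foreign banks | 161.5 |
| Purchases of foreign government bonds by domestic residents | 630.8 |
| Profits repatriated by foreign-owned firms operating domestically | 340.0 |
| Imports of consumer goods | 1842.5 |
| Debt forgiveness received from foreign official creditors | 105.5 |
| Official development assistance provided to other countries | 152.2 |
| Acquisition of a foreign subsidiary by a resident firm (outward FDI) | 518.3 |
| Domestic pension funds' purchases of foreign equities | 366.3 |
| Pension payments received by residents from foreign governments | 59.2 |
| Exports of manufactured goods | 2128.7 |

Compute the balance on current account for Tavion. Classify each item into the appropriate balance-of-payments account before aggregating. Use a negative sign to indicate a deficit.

-1013.8

Goods: -1842.5 - 662.7 + 2128.7 = -376.5
Primary income: -128.7 - 340.0 + 141.4 = -327.3
Secondary income: -217.0 - 152.2 + 59.2 = -310.0
Current account = (-376.5) + (-327.3) + (-310.0) = -1013.8
(Excluded from the current account — financial account: borrowing by resident firms from foreign banks 613.5, increase in resident deposits held at foreign banks 161.5, purchases of foreign government bonds by domestic residents 630.8, acquisition of a foreign subsidiary by a resident firm (outward FDI) 518.3, domestic pension funds' purchases of foreign equities 366.3; capital account: debt forgiveness received from foreign official creditors 105.5.)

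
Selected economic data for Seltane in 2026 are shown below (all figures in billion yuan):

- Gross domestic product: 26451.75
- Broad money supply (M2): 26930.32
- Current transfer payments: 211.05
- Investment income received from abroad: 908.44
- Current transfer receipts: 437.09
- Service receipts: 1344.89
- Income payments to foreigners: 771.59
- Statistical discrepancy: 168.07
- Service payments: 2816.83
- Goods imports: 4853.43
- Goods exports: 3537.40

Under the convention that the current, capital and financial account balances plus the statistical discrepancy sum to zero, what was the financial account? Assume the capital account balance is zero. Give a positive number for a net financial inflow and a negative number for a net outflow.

2257.01

Goods balance = 3537.40 - 4853.43 = -1316.03
Services balance = 1344.89 - 2816.83 = -1471.94
Trade balance (goods + services) = -1316.03 + (-1471.94) = -2787.97
Net primary income = 908.44 - 771.59 = 136.85
Net secondary income = 437.09 - 211.05 = 226.04
Current account = -2787.97 + 136.85 + 226.04 = -2425.08
Financial account = -(-2425.08 + 168.07) = 2257.01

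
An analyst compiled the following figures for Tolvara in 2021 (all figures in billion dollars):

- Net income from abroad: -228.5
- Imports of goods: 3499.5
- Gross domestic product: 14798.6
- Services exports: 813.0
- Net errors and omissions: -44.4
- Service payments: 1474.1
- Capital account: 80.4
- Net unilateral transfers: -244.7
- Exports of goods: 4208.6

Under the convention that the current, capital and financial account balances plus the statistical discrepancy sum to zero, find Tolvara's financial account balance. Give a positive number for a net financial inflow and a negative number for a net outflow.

Goods balance = 4208.6 - 3499.5 = 709.1
Services balance = 813.0 - 1474.1 = -661.1
Trade balance (goods + services) = 709.1 + (-661.1) = 48.0
Net primary income = -228.5
Net secondary income = -244.7
Current account = 48.0 + (-228.5) + (-244.7) = -425.2
Financial account = -(-425.2 + 80.4 + (-44.4)) = 389.2

389.2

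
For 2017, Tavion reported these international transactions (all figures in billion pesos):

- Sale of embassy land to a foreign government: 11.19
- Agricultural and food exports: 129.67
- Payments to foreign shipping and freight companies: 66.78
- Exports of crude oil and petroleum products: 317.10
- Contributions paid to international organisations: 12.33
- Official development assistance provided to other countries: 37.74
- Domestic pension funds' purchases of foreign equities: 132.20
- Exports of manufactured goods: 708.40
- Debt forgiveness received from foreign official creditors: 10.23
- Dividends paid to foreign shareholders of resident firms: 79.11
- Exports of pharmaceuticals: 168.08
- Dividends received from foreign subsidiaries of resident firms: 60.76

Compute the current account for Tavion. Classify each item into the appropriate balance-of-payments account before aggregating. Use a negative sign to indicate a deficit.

1188.05

Goods: 317.10 + 708.40 + 129.67 + 168.08 = 1323.25
Services: -66.78
Primary income: 60.76 - 79.11 = -18.35
Secondary income: -37.74 - 12.33 = -50.07
Current account = 1323.25 + (-66.78) + (-18.35) + (-50.07) = 1188.05
(Excluded from the current account — capital account: sale of embassy land to a foreign government 11.19, debt forgiveness received from foreign official creditors 10.23; financial account: domestic pension funds' purchases of foreign equities 132.20.)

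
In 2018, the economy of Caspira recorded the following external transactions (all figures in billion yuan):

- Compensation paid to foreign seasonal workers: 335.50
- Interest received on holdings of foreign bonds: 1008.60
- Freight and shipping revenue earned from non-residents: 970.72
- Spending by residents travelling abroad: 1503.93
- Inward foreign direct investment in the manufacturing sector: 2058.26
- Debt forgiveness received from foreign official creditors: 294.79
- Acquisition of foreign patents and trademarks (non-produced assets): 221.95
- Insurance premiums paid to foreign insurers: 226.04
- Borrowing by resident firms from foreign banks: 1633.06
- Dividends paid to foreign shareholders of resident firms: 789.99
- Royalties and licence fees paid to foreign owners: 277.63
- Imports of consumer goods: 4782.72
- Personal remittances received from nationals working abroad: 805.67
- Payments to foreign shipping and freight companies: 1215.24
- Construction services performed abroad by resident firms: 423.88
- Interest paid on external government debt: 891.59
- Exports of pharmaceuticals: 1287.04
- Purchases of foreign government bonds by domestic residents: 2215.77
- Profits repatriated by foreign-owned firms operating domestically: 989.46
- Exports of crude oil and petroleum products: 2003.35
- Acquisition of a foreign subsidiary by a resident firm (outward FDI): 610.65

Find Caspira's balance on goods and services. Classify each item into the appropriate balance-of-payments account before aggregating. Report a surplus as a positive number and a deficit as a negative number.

-3320.57

Goods: -4782.72 + 1287.04 + 2003.35 = -1492.33
Services: -1215.24 + 970.72 - 1503.93 + 423.88 - 277.63 - 226.04 = -1828.24
Trade balance = -1492.33 + (-1828.24) = -3320.57
(Excluded from the trade balance — primary income: compensation paid to foreign seasonal workers 335.50, interest received on holdings of foreign bonds 1008.60, dividends paid to foreign shareholders of resident firms 789.99, interest paid on external government debt 891.59, profits repatriated by foreign-owned firms operating domestically 989.46; financial account: inward foreign direct investment in the manufacturing sector 2058.26, borrowing by resident firms from foreign banks 1633.06, purchases of foreign government bonds by domestic residents 2215.77, acquisition of a foreign subsidiary by a resident firm (outward FDI) 610.65; capital account: debt forgiveness received from foreign official creditors 294.79, acquisition of foreign patents and trademarks (non-produced assets) 221.95; secondary income: personal remittances received from nationals working abroad 805.67.)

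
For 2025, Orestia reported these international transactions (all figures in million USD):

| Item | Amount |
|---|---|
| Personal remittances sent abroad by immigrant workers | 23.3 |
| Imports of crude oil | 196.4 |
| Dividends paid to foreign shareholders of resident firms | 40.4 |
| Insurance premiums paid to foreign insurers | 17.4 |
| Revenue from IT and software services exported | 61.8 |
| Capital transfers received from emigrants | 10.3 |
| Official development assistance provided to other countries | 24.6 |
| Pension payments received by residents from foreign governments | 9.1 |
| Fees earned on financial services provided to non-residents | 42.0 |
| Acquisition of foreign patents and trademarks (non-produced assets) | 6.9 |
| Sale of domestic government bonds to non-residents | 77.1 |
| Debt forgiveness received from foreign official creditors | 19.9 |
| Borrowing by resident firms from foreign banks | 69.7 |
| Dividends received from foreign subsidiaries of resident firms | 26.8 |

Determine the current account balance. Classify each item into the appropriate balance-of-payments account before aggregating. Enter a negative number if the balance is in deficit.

-162.4

Goods: -196.4
Services: -17.4 + 42.0 + 61.8 = 86.4
Primary income: -40.4 + 26.8 = -13.6
Secondary income: 9.1 - 24.6 - 23.3 = -38.8
Current account = (-196.4) + 86.4 + (-13.6) + (-38.8) = -162.4
(Excluded from the current account — capital account: capital transfers received from emigrants 10.3, acquisition of foreign patents and trademarks (non-produced assets) 6.9, debt forgiveness received from foreign official creditors 19.9; financial account: sale of domestic government bonds to non-residents 77.1, borrowing by resident firms from foreign banks 69.7.)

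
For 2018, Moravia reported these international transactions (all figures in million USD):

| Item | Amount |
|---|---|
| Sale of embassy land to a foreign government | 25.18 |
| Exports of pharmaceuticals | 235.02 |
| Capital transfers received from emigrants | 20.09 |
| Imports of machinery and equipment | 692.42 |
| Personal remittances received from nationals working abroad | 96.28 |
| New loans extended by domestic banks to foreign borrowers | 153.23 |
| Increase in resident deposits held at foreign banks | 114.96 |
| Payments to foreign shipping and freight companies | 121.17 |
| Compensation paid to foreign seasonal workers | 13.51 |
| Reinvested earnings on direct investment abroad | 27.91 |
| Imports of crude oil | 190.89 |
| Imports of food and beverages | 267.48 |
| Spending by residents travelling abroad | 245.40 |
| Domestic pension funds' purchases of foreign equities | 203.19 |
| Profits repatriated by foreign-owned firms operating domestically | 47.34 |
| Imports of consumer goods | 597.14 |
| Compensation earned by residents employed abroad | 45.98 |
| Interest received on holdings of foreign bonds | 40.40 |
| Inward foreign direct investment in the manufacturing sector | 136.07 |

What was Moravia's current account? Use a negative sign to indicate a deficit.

Goods: -267.48 - 692.42 - 190.89 - 597.14 + 235.02 = -1512.91
Services: -121.17 - 245.40 = -366.57
Primary income: 40.40 + 27.91 - 47.34 - 13.51 + 45.98 = 53.44
Secondary income: 96.28
Current account = (-1512.91) + (-366.57) + 53.44 + 96.28 = -1729.76
(Excluded from the current account — capital account: sale of embassy land to a foreign government 25.18, capital transfers received from emigrants 20.09; financial account: new loans extended by domestic banks to foreign borrowers 153.23, increase in resident deposits held at foreign banks 114.96, domestic pension funds' purchases of foreign equities 203.19, inward foreign direct investment in the manufacturing sector 136.07.)

-1729.76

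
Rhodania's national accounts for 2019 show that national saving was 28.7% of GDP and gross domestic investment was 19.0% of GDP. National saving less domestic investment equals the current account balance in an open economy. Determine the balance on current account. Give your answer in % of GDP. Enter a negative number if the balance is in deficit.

CA = S - I = 28.7 - 19.0 = 9.7

9.7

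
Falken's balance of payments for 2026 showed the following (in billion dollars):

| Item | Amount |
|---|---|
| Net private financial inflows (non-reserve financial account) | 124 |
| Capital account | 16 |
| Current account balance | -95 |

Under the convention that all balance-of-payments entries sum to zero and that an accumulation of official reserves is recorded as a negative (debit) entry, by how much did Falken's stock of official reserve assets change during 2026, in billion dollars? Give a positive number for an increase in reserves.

Official reserve transactions balance = -((-95) + 16 + 124) = -45
An accumulation of reserves is recorded as a debit (negative entry), so the change in the stock of reserves is the negative of that balance.
Change in official reserves = -(-45) = 45

45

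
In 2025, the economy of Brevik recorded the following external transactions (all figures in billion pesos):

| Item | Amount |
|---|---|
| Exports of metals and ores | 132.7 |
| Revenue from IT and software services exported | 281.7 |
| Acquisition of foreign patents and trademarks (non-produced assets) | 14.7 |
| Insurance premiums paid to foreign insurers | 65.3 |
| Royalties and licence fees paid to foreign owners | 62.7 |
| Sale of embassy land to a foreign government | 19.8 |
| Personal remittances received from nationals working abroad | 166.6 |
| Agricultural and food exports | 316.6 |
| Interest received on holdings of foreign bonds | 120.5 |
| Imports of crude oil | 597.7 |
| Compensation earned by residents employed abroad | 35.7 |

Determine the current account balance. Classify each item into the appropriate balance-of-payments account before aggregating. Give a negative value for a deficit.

328.1

Goods: -597.7 + 132.7 + 316.6 = -148.4
Services: -65.3 + 281.7 - 62.7 = 153.7
Primary income: 35.7 + 120.5 = 156.2
Secondary income: 166.6
Current account = (-148.4) + 153.7 + 156.2 + 166.6 = 328.1
(Excluded from the current account — capital account: acquisition of foreign patents and trademarks (non-produced assets) 14.7, sale of embassy land to a foreign government 19.8.)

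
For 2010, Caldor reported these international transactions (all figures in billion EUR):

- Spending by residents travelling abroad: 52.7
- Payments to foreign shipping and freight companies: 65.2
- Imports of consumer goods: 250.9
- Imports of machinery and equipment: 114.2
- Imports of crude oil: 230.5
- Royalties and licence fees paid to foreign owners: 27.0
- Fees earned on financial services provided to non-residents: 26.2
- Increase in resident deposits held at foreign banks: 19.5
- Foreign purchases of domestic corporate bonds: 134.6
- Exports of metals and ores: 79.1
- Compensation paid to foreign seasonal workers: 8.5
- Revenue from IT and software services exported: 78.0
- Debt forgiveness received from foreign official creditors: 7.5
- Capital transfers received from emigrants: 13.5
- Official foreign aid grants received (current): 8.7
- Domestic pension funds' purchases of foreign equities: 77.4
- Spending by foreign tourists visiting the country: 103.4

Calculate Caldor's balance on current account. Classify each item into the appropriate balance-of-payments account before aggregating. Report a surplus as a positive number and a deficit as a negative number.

Goods: -250.9 - 114.2 + 79.1 - 230.5 = -516.5
Services: 26.2 + 78.0 - 65.2 - 27.0 + 103.4 - 52.7 = 62.7
Primary income: -8.5
Secondary income: 8.7
Current account = (-516.5) + 62.7 + (-8.5) + 8.7 = -453.6
(Excluded from the current account — financial account: increase in resident deposits held at foreign banks 19.5, foreign purchases of domestic corporate bonds 134.6, domestic pension funds' purchases of foreign equities 77.4; capital account: debt forgiveness received from foreign official creditors 7.5, capital transfers received from emigrants 13.5.)

-453.6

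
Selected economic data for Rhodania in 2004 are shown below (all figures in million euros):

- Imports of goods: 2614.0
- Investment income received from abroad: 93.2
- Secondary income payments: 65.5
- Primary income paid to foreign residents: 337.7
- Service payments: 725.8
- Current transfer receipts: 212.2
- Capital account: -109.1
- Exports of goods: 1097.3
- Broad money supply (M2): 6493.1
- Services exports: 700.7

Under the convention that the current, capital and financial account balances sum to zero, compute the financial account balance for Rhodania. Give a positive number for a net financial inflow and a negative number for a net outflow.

Goods balance = 1097.3 - 2614.0 = -1516.7
Services balance = 700.7 - 725.8 = -25.1
Trade balance (goods + services) = -1516.7 + (-25.1) = -1541.8
Net primary income = 93.2 - 337.7 = -244.5
Net secondary income = 212.2 - 65.5 = 146.7
Current account = -1541.8 + (-244.5) + 146.7 = -1639.6
Financial account = -(-1639.6 + (-109.1)) = 1748.7

1748.7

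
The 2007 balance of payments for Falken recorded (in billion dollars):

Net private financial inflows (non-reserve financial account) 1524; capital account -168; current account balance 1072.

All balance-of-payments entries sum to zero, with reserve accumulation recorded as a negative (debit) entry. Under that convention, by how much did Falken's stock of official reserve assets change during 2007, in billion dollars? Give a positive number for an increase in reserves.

Official reserve transactions balance = -(1072 + (-168) + 1524) = -2428
An accumulation of reserves is recorded as a debit (negative entry), so the change in the stock of reserves is the negative of that balance.
Change in official reserves = -(-2428) = 2428

2428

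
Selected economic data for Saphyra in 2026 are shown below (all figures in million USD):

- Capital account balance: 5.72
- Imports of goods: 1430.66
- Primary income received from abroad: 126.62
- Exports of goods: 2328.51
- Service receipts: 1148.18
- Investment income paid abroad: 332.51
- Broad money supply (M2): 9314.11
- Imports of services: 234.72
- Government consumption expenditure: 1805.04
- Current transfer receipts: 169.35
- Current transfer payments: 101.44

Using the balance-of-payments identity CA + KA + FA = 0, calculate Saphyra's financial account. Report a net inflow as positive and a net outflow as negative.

-1679.05

Goods balance = 2328.51 - 1430.66 = 897.85
Services balance = 1148.18 - 234.72 = 913.46
Trade balance (goods + services) = 897.85 + 913.46 = 1811.31
Net primary income = 126.62 - 332.51 = -205.89
Net secondary income = 169.35 - 101.44 = 67.91
Current account = 1811.31 + (-205.89) + 67.91 = 1673.33
Financial account = -(1673.33 + 5.72) = -1679.05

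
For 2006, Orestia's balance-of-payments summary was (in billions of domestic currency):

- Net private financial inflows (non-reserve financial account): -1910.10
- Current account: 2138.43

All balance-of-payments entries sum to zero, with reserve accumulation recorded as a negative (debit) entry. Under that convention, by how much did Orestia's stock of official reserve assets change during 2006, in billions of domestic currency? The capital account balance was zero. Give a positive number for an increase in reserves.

Official reserve transactions balance = -(2138.43 + (-1910.10)) = -228.33
An accumulation of reserves is recorded as a debit (negative entry), so the change in the stock of reserves is the negative of that balance.
Change in official reserves = -(-228.33) = 228.33

228.33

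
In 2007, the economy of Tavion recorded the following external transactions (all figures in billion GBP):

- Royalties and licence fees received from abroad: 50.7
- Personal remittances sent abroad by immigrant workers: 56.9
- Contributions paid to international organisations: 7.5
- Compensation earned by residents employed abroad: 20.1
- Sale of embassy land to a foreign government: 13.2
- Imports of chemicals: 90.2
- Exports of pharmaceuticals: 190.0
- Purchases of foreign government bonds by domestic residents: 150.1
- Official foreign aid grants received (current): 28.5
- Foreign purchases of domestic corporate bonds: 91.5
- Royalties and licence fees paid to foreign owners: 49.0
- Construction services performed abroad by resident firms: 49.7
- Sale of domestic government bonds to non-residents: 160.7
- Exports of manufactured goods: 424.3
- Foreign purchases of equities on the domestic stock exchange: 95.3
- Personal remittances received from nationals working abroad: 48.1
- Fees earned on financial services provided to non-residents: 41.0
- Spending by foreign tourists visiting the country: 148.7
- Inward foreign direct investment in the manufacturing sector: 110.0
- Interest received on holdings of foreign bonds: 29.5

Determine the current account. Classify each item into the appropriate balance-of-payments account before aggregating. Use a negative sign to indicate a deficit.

827.0

Goods: 190.0 - 90.2 + 424.3 = 524.1
Services: 49.7 + 41.0 - 49.0 + 148.7 + 50.7 = 241.1
Primary income: 20.1 + 29.5 = 49.6
Secondary income: -56.9 + 28.5 + 48.1 - 7.5 = 12.2
Current account = 524.1 + 241.1 + 49.6 + 12.2 = 827.0
(Excluded from the current account — capital account: sale of embassy land to a foreign government 13.2; financial account: purchases of foreign government bonds by domestic residents 150.1, foreign purchases of domestic corporate bonds 91.5, sale of domestic government bonds to non-residents 160.7, foreign purchases of equities on the domestic stock exchange 95.3, inward foreign direct investment in the manufacturing sector 110.0.)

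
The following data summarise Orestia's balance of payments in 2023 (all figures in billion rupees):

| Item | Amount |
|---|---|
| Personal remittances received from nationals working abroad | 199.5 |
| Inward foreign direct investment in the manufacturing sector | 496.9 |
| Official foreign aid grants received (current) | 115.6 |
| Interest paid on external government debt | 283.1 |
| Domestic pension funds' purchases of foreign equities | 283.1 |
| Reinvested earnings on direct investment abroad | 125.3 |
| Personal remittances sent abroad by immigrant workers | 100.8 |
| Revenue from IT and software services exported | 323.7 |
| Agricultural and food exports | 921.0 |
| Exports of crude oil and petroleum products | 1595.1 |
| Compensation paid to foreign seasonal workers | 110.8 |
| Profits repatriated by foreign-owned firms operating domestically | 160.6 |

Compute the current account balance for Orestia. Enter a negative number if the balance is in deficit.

Goods: 921.0 + 1595.1 = 2516.1
Services: 323.7
Primary income: -110.8 - 160.6 - 283.1 + 125.3 = -429.2
Secondary income: 199.5 - 100.8 + 115.6 = 214.3
Current account = 2516.1 + 323.7 + (-429.2) + 214.3 = 2624.9
(Excluded from the current account — financial account: inward foreign direct investment in the manufacturing sector 496.9, domestic pension funds' purchases of foreign equities 283.1.)

2624.9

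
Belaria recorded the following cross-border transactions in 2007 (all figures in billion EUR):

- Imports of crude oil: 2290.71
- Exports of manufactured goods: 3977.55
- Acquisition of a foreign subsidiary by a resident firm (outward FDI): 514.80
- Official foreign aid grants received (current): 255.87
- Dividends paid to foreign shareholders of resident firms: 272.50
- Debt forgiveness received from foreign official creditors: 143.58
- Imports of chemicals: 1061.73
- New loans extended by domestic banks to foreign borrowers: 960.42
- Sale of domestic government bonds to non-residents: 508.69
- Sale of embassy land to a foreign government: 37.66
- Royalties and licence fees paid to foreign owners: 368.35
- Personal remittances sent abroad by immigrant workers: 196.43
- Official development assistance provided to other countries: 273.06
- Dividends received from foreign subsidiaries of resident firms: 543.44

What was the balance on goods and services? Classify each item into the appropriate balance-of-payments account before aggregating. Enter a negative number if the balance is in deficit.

Goods: 3977.55 - 1061.73 - 2290.71 = 625.11
Services: -368.35
Trade balance = 625.11 + (-368.35) = 256.76
(Excluded from the trade balance — financial account: acquisition of a foreign subsidiary by a resident firm (outward FDI) 514.80, new loans extended by domestic banks to foreign borrowers 960.42, sale of domestic government bonds to non-residents 508.69; secondary income: official foreign aid grants received (current) 255.87, personal remittances sent abroad by immigrant workers 196.43, official development assistance provided to other countries 273.06; primary income: dividends paid to foreign shareholders of resident firms 272.50, dividends received from foreign subsidiaries of resident firms 543.44; capital account: debt forgiveness received from foreign official creditors 143.58, sale of embassy land to a foreign government 37.66.)

256.76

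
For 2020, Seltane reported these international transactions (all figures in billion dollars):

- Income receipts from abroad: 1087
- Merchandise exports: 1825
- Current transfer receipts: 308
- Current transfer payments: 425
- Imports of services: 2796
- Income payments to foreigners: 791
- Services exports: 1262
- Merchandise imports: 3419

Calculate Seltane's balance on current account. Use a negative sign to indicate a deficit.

-2949

Goods balance = 1825 - 3419 = -1594
Services balance = 1262 - 2796 = -1534
Trade balance (goods + services) = -1594 + (-1534) = -3128
Net primary income = 1087 - 791 = 296
Net secondary income = 308 - 425 = -117
Current account = -3128 + 296 + (-117) = -2949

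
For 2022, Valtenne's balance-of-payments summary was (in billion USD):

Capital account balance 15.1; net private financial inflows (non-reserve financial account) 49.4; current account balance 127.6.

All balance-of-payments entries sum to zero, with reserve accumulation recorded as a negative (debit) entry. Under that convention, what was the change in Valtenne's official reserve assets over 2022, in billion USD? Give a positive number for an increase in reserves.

Official reserve transactions balance = -(127.6 + 15.1 + 49.4) = -192.1
An accumulation of reserves is recorded as a debit (negative entry), so the change in the stock of reserves is the negative of that balance.
Change in official reserves = -(-192.1) = 192.1

192.1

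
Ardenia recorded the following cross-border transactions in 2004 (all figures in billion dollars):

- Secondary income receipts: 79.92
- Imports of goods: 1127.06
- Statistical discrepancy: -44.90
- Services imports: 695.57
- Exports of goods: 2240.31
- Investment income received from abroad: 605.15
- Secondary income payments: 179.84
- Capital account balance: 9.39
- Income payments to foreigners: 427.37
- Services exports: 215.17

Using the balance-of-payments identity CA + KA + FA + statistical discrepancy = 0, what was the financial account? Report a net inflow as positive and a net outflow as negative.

-675.20

Goods balance = 2240.31 - 1127.06 = 1113.25
Services balance = 215.17 - 695.57 = -480.40
Trade balance (goods + services) = 1113.25 + (-480.40) = 632.85
Net primary income = 605.15 - 427.37 = 177.78
Net secondary income = 79.92 - 179.84 = -99.92
Current account = 632.85 + 177.78 + (-99.92) = 710.71
Financial account = -(710.71 + 9.39 + (-44.90)) = -675.20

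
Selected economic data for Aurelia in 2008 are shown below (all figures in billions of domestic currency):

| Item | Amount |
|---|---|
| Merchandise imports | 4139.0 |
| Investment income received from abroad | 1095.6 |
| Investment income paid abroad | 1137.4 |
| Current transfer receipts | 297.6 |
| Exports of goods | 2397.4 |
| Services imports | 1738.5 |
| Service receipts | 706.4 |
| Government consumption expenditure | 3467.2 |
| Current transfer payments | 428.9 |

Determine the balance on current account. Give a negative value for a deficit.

-2946.8

Goods balance = 2397.4 - 4139.0 = -1741.6
Services balance = 706.4 - 1738.5 = -1032.1
Trade balance (goods + services) = -1741.6 + (-1032.1) = -2773.7
Net primary income = 1095.6 - 1137.4 = -41.8
Net secondary income = 297.6 - 428.9 = -131.3
Current account = -2773.7 + (-41.8) + (-131.3) = -2946.8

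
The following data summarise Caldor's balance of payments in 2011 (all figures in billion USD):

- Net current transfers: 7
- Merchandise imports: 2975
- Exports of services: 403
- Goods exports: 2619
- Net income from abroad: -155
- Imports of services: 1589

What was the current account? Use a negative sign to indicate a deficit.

Goods balance = 2619 - 2975 = -356
Services balance = 403 - 1589 = -1186
Trade balance (goods + services) = -356 + (-1186) = -1542
Net primary income = -155
Net secondary income = 7
Current account = -1542 + (-155) + 7 = -1690

-1690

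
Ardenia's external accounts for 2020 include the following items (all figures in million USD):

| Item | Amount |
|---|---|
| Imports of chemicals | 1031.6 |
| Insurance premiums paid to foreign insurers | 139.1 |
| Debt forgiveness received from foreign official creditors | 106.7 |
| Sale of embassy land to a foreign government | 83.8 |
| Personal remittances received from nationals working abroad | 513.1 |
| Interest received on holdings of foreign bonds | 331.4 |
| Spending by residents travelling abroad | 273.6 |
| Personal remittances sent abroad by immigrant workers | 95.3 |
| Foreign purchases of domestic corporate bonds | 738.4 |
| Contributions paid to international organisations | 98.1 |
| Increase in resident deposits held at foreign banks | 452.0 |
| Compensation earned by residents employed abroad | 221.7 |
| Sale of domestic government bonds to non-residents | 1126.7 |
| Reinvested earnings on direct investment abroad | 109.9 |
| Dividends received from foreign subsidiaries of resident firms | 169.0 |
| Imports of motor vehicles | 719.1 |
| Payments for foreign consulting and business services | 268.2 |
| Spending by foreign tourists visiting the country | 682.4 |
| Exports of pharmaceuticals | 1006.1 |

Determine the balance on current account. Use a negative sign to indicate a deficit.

408.6

Goods: -719.1 - 1031.6 + 1006.1 = -744.6
Services: 682.4 - 139.1 - 268.2 - 273.6 = 1.5
Primary income: 221.7 + 331.4 + 169.0 + 109.9 = 832.0
Secondary income: -95.3 - 98.1 + 513.1 = 319.7
Current account = (-744.6) + 1.5 + 832.0 + 319.7 = 408.6
(Excluded from the current account — capital account: debt forgiveness received from foreign official creditors 106.7, sale of embassy land to a foreign government 83.8; financial account: foreign purchases of domestic corporate bonds 738.4, increase in resident deposits held at foreign banks 452.0, sale of domestic government bonds to non-residents 1126.7.)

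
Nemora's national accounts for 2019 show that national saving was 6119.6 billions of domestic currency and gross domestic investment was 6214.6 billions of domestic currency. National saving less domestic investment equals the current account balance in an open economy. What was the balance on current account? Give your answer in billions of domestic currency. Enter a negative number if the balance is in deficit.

CA = S - I = 6119.6 - 6214.6 = -95.0

-95.0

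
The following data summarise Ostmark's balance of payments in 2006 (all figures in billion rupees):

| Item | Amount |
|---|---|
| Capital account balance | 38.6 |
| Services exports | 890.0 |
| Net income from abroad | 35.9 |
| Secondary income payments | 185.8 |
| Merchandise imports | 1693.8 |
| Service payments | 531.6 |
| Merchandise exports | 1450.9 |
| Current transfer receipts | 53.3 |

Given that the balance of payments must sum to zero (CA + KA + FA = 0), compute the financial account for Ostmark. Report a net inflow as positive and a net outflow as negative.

-57.5

Goods balance = 1450.9 - 1693.8 = -242.9
Services balance = 890.0 - 531.6 = 358.4
Trade balance (goods + services) = -242.9 + 358.4 = 115.5
Net primary income = 35.9
Net secondary income = 53.3 - 185.8 = -132.5
Current account = 115.5 + 35.9 + (-132.5) = 18.9
Financial account = -(18.9 + 38.6) = -57.5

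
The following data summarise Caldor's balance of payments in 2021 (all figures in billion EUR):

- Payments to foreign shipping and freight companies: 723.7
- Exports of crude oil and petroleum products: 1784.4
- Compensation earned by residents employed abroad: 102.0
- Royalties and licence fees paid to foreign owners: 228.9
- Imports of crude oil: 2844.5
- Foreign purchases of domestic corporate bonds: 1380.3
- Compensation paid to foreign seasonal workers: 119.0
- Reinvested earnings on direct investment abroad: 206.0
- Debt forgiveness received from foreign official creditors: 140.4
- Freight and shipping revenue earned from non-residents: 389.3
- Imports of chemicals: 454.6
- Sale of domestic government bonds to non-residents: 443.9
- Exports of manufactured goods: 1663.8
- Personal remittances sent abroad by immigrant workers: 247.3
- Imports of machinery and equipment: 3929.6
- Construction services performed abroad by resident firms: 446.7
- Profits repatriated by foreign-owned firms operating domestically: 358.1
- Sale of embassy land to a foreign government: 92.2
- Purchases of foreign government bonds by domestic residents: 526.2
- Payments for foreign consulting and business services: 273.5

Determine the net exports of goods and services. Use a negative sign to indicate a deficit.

Goods: -3929.6 + 1784.4 - 454.6 - 2844.5 + 1663.8 = -3780.5
Services: -723.7 - 273.5 + 389.3 + 446.7 - 228.9 = -390.1
Trade balance = -3780.5 + (-390.1) = -4170.6
(Excluded from the trade balance — primary income: compensation earned by residents employed abroad 102.0, compensation paid to foreign seasonal workers 119.0, reinvested earnings on direct investment abroad 206.0, profits repatriated by foreign-owned firms operating domestically 358.1; financial account: foreign purchases of domestic corporate bonds 1380.3, sale of domestic government bonds to non-residents 443.9, purchases of foreign government bonds by domestic residents 526.2; capital account: debt forgiveness received from foreign official creditors 140.4, sale of embassy land to a foreign government 92.2; secondary income: personal remittances sent abroad by immigrant workers 247.3.)

-4170.6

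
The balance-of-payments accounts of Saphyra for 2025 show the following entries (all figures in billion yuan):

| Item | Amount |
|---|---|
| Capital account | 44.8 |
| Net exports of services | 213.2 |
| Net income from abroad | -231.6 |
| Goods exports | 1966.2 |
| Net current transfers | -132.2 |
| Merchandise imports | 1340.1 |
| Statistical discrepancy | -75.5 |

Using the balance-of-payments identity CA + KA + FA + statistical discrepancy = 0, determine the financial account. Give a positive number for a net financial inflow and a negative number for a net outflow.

-444.8

Goods balance = 1966.2 - 1340.1 = 626.1
Services balance = 213.2
Trade balance (goods + services) = 626.1 + 213.2 = 839.3
Net primary income = -231.6
Net secondary income = -132.2
Current account = 839.3 + (-231.6) + (-132.2) = 475.5
Financial account = -(475.5 + 44.8 + (-75.5)) = -444.8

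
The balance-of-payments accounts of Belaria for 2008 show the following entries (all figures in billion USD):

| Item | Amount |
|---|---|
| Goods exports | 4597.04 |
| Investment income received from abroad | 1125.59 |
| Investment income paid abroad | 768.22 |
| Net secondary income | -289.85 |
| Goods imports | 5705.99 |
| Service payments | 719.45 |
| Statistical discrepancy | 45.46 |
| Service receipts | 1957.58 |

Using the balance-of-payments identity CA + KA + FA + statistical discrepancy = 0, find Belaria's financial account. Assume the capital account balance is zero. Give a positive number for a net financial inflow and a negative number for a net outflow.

-242.16

Goods balance = 4597.04 - 5705.99 = -1108.95
Services balance = 1957.58 - 719.45 = 1238.13
Trade balance (goods + services) = -1108.95 + 1238.13 = 129.18
Net primary income = 1125.59 - 768.22 = 357.37
Net secondary income = -289.85
Current account = 129.18 + 357.37 + (-289.85) = 196.70
Financial account = -(196.70 + 45.46) = -242.16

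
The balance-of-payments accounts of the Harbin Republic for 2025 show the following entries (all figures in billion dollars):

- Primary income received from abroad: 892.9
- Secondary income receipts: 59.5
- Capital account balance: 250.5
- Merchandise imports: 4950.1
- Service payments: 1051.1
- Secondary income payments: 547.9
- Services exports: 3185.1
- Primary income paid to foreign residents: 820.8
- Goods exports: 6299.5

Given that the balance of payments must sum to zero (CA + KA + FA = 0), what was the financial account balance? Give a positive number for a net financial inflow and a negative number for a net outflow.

-3317.6

Goods balance = 6299.5 - 4950.1 = 1349.4
Services balance = 3185.1 - 1051.1 = 2134.0
Trade balance (goods + services) = 1349.4 + 2134.0 = 3483.4
Net primary income = 892.9 - 820.8 = 72.1
Net secondary income = 59.5 - 547.9 = -488.4
Current account = 3483.4 + 72.1 + (-488.4) = 3067.1
Financial account = -(3067.1 + 250.5) = -3317.6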